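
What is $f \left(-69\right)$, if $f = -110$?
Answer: $7590$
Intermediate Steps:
$f \left(-69\right) = \left(-110\right) \left(-69\right) = 7590$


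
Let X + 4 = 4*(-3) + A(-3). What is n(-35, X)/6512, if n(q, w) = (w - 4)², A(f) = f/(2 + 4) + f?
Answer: 2209/26048 ≈ 0.084805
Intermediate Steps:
A(f) = 7*f/6 (A(f) = f/6 + f = 7*f/6)
X = -39/2 (X = -4 + (4*(-3) + (7/6)*(-3)) = -4 + (-12 - 7/2) = -4 - 31/2 = -39/2 ≈ -19.500)
n(q, w) = (-4 + w)²
n(-35, X)/6512 = (-4 - 39/2)²/6512 = (-47/2)²*(1/6512) = (2209/4)*(1/6512) = 2209/26048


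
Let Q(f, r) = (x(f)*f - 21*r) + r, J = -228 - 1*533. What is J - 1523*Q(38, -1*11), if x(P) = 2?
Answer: -451569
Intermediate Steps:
J = -761 (J = -228 - 533 = -761)
Q(f, r) = -20*r + 2*f (Q(f, r) = (2*f - 21*r) + r = (-21*r + 2*f) + r = -20*r + 2*f)
J - 1523*Q(38, -1*11) = -761 - 1523*(-(-20)*11 + 2*38) = -761 - 1523*(-20*(-11) + 76) = -761 - 1523*(220 + 76) = -761 - 1523*296 = -761 - 450808 = -451569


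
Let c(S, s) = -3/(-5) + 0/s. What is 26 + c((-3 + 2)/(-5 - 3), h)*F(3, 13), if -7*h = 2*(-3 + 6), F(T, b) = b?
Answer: 169/5 ≈ 33.800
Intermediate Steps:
h = -6/7 (h = -2*(-3 + 6)/7 = -2*3/7 = -⅐*6 = -6/7 ≈ -0.85714)
c(S, s) = ⅗ (c(S, s) = -3*(-⅕) + 0 = ⅗ + 0 = ⅗)
26 + c((-3 + 2)/(-5 - 3), h)*F(3, 13) = 26 + (⅗)*13 = 26 + 39/5 = 169/5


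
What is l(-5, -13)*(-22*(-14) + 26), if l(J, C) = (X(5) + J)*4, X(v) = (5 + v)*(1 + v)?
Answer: 73480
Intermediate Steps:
X(v) = (1 + v)*(5 + v)
l(J, C) = 240 + 4*J (l(J, C) = ((5 + 5² + 6*5) + J)*4 = ((5 + 25 + 30) + J)*4 = (60 + J)*4 = 240 + 4*J)
l(-5, -13)*(-22*(-14) + 26) = (240 + 4*(-5))*(-22*(-14) + 26) = (240 - 20)*(308 + 26) = 220*334 = 73480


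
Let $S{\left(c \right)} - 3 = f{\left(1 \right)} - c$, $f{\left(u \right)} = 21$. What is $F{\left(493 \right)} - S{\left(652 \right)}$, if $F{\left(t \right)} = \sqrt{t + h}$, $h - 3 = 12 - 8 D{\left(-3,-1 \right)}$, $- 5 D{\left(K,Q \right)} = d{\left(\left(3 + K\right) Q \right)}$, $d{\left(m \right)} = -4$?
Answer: $628 + \frac{2 \sqrt{3135}}{5} \approx 650.4$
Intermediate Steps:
$D{\left(K,Q \right)} = \frac{4}{5}$ ($D{\left(K,Q \right)} = \left(- \frac{1}{5}\right) \left(-4\right) = \frac{4}{5}$)
$S{\left(c \right)} = 24 - c$ ($S{\left(c \right)} = 3 - \left(-21 + c\right) = 24 - c$)
$h = \frac{43}{5}$ ($h = 3 + \left(12 - \frac{32}{5}\right) = 3 + \frac{28}{5} = \frac{43}{5} \approx 8.6$)
$F{\left(t \right)} = \sqrt{\frac{43}{5} + t}$ ($F{\left(t \right)} = \sqrt{t + \frac{43}{5}} = \sqrt{\frac{43}{5} + t}$)
$F{\left(493 \right)} - S{\left(652 \right)} = \frac{\sqrt{215 + 25 \cdot 493}}{5} - \left(24 - 652\right) = \frac{\sqrt{215 + 12325}}{5} - \left(24 - 652\right) = \frac{\sqrt{12540}}{5} - -628 = \frac{2 \sqrt{3135}}{5} + 628 = 628 + \frac{2 \sqrt{3135}}{5}$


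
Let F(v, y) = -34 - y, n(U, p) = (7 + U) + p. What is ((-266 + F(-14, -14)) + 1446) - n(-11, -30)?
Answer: 1194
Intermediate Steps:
n(U, p) = 7 + U + p
((-266 + F(-14, -14)) + 1446) - n(-11, -30) = ((-266 + (-34 - 1*(-14))) + 1446) - (7 - 11 - 30) = ((-266 + (-34 + 14)) + 1446) - 1*(-34) = ((-266 - 20) + 1446) + 34 = (-286 + 1446) + 34 = 1160 + 34 = 1194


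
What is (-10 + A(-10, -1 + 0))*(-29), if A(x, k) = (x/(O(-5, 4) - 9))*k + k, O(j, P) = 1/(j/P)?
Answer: 17081/49 ≈ 348.59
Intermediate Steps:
O(j, P) = P/j
A(x, k) = k - 5*k*x/49 (A(x, k) = (x/(4/(-5) - 9))*k + k = (x/(4*(-⅕) - 9))*k + k = (x/(-⅘ - 9))*k + k = (x/(-49/5))*k + k = (-5*x/49)*k + k = -5*k*x/49 + k = k - 5*k*x/49)
(-10 + A(-10, -1 + 0))*(-29) = (-10 + (-1 + 0)*(49 - 5*(-10))/49)*(-29) = (-10 + (1/49)*(-1)*(49 + 50))*(-29) = (-10 + (1/49)*(-1)*99)*(-29) = (-10 - 99/49)*(-29) = -589/49*(-29) = 17081/49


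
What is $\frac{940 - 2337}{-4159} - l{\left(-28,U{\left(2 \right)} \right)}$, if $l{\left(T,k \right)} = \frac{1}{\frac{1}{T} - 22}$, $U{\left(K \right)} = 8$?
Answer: $\frac{978401}{2566103} \approx 0.38128$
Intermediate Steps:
$l{\left(T,k \right)} = \frac{1}{-22 + \frac{1}{T}}$
$\frac{940 - 2337}{-4159} - l{\left(-28,U{\left(2 \right)} \right)} = \frac{940 - 2337}{-4159} - \left(-1\right) \left(-28\right) \frac{1}{-1 + 22 \left(-28\right)} = \left(940 - 2337\right) \left(- \frac{1}{4159}\right) - \left(-1\right) \left(-28\right) \frac{1}{-1 - 616} = \left(-1397\right) \left(- \frac{1}{4159}\right) - \left(-1\right) \left(-28\right) \frac{1}{-617} = \frac{1397}{4159} - \left(-1\right) \left(-28\right) \left(- \frac{1}{617}\right) = \frac{1397}{4159} - - \frac{28}{617} = \frac{1397}{4159} + \frac{28}{617} = \frac{978401}{2566103}$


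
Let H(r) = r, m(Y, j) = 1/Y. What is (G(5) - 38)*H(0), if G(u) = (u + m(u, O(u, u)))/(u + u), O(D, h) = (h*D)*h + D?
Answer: 0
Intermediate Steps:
O(D, h) = D + D*h² (O(D, h) = (D*h)*h + D = D*h² + D = D + D*h²)
G(u) = (u + 1/u)/(2*u) (G(u) = (u + 1/u)/(u + u) = (u + 1/u)/((2*u)) = (u + 1/u)*(1/(2*u)) = (u + 1/u)/(2*u))
(G(5) - 38)*H(0) = ((½)*(1 + 5²)/5² - 38)*0 = ((½)*(1/25)*(1 + 25) - 38)*0 = ((½)*(1/25)*26 - 38)*0 = (13/25 - 38)*0 = -937/25*0 = 0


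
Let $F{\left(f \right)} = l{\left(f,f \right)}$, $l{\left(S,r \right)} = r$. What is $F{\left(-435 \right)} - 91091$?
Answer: $-91526$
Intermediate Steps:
$F{\left(f \right)} = f$
$F{\left(-435 \right)} - 91091 = -435 - 91091 = -91526$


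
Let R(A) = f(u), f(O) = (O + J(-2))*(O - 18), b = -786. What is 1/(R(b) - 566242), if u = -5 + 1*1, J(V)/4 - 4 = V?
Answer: -1/566330 ≈ -1.7658e-6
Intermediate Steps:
J(V) = 16 + 4*V
u = -4 (u = -5 + 1 = -4)
f(O) = (-18 + O)*(8 + O) (f(O) = (O + (16 + 4*(-2)))*(O - 18) = (O + (16 - 8))*(-18 + O) = (O + 8)*(-18 + O) = (8 + O)*(-18 + O) = (-18 + O)*(8 + O))
R(A) = -88 (R(A) = -144 + (-4)**2 - 10*(-4) = -144 + 16 + 40 = -88)
1/(R(b) - 566242) = 1/(-88 - 566242) = 1/(-566330) = -1/566330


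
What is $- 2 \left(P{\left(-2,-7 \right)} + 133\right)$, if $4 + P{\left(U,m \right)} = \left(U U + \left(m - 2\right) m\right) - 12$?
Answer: $-368$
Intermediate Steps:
$P{\left(U,m \right)} = -16 + U^{2} + m \left(-2 + m\right)$ ($P{\left(U,m \right)} = -4 - \left(12 - U U - \left(m - 2\right) m\right) = -4 - \left(12 - U^{2} - \left(m - 2\right) m\right) = -4 - \left(12 - U^{2} - \left(-2 + m\right) m\right) = -4 - \left(12 - U^{2} - m \left(-2 + m\right)\right) = -4 + \left(-12 + U^{2} + m \left(-2 + m\right)\right) = -16 + U^{2} + m \left(-2 + m\right)$)
$- 2 \left(P{\left(-2,-7 \right)} + 133\right) = - 2 \left(\left(-16 + \left(-2\right)^{2} + \left(-7\right)^{2} - -14\right) + 133\right) = - 2 \left(\left(-16 + 4 + 49 + 14\right) + 133\right) = - 2 \left(51 + 133\right) = \left(-2\right) 184 = -368$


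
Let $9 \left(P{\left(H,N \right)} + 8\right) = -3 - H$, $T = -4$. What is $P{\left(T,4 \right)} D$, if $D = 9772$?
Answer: $- \frac{693812}{9} \approx -77090.0$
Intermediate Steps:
$P{\left(H,N \right)} = - \frac{25}{3} - \frac{H}{9}$ ($P{\left(H,N \right)} = -8 + \frac{-3 - H}{9} = -8 - \left(\frac{1}{3} + \frac{H}{9}\right) = - \frac{25}{3} - \frac{H}{9}$)
$P{\left(T,4 \right)} D = \left(- \frac{25}{3} - - \frac{4}{9}\right) 9772 = \left(- \frac{25}{3} + \frac{4}{9}\right) 9772 = \left(- \frac{71}{9}\right) 9772 = - \frac{693812}{9}$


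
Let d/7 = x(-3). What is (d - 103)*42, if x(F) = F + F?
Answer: -6090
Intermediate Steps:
x(F) = 2*F
d = -42 (d = 7*(2*(-3)) = 7*(-6) = -42)
(d - 103)*42 = (-42 - 103)*42 = -145*42 = -6090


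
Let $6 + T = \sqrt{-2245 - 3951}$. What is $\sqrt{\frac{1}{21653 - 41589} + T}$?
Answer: $\frac{\sqrt{-149042782 + 49680512 i \sqrt{1549}}}{4984} \approx 6.0392 + 6.517 i$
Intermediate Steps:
$T = -6 + 2 i \sqrt{1549}$ ($T = -6 + \sqrt{-2245 - 3951} = -6 + \sqrt{-6196} = -6 + 2 i \sqrt{1549} \approx -6.0 + 78.715 i$)
$\sqrt{\frac{1}{21653 - 41589} + T} = \sqrt{\frac{1}{21653 - 41589} - \left(6 - 2 i \sqrt{1549}\right)} = \sqrt{\frac{1}{-19936} - \left(6 - 2 i \sqrt{1549}\right)} = \sqrt{- \frac{1}{19936} - \left(6 - 2 i \sqrt{1549}\right)} = \sqrt{- \frac{119617}{19936} + 2 i \sqrt{1549}}$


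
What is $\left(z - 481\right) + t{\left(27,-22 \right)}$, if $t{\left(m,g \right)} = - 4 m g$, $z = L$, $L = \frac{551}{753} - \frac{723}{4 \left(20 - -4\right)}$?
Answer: $\frac{45498079}{24096} \approx 1888.2$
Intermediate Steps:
$L = - \frac{163841}{24096}$ ($L = 551 \cdot \frac{1}{753} - \frac{723}{4 \left(20 + \left(-3 + 7\right)\right)} = \frac{551}{753} - \frac{723}{4 \left(20 + 4\right)} = \frac{551}{753} - \frac{723}{4 \cdot 24} = \frac{551}{753} - \frac{723}{96} = \frac{551}{753} - \frac{241}{32} = - \frac{163841}{24096} \approx -6.7995$)
$z = - \frac{163841}{24096} \approx -6.7995$
$t{\left(m,g \right)} = - 4 g m$
$\left(z - 481\right) + t{\left(27,-22 \right)} = \left(- \frac{163841}{24096} - 481\right) - \left(-88\right) 27 = - \frac{11754017}{24096} + 2376 = \frac{45498079}{24096}$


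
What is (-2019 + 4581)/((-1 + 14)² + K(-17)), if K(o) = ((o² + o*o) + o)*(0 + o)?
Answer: -1281/4684 ≈ -0.27348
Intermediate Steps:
K(o) = o*(o + 2*o²) (K(o) = ((o² + o²) + o)*o = (2*o² + o)*o = (o + 2*o²)*o = o*(o + 2*o²))
(-2019 + 4581)/((-1 + 14)² + K(-17)) = (-2019 + 4581)/((-1 + 14)² + (-17)²*(1 + 2*(-17))) = 2562/(13² + 289*(1 - 34)) = 2562/(169 + 289*(-33)) = 2562/(169 - 9537) = 2562/(-9368) = 2562*(-1/9368) = -1281/4684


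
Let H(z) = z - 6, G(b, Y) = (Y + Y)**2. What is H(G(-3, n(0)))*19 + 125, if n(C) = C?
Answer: 11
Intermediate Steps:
G(b, Y) = 4*Y**2 (G(b, Y) = (2*Y)**2 = 4*Y**2)
H(z) = -6 + z
H(G(-3, n(0)))*19 + 125 = (-6 + 4*0**2)*19 + 125 = (-6 + 4*0)*19 + 125 = (-6 + 0)*19 + 125 = -6*19 + 125 = -114 + 125 = 11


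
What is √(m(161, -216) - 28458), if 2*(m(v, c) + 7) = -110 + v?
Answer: I*√113758/2 ≈ 168.64*I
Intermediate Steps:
m(v, c) = -62 + v/2 (m(v, c) = -7 + (-110 + v)/2 = -7 + (-55 + v/2) = -62 + v/2)
√(m(161, -216) - 28458) = √((-62 + (½)*161) - 28458) = √((-62 + 161/2) - 28458) = √(37/2 - 28458) = √(-56879/2) = I*√113758/2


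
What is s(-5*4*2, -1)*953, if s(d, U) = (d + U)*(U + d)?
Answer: 1601993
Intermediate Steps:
s(d, U) = (U + d)² (s(d, U) = (U + d)*(U + d) = (U + d)²)
s(-5*4*2, -1)*953 = (-1 - 5*4*2)²*953 = (-1 - 20*2)²*953 = (-1 - 40)²*953 = (-41)²*953 = 1681*953 = 1601993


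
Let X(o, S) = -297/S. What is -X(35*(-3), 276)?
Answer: 99/92 ≈ 1.0761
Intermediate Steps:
-X(35*(-3), 276) = -(-297)/276 = -1*(-99/92) = 99/92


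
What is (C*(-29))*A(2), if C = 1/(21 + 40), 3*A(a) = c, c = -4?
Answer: 116/183 ≈ 0.63388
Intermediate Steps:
A(a) = -4/3 (A(a) = (⅓)*(-4) = -4/3)
C = 1/61 ≈ 0.016393
(C*(-29))*A(2) = ((1/61)*(-29))*(-4/3) = -29/61*(-4/3) = 116/183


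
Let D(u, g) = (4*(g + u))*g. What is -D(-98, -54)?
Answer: -32832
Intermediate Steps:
D(u, g) = g*(4*g + 4*u) (D(u, g) = (4*g + 4*u)*g = g*(4*g + 4*u))
-D(-98, -54) = -4*(-54)*(-54 - 98) = -4*(-54)*(-152) = -1*32832 = -32832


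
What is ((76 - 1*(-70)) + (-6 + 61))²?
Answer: 40401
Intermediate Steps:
((76 - 1*(-70)) + (-6 + 61))² = ((76 + 70) + 55)² = (146 + 55)² = 201² = 40401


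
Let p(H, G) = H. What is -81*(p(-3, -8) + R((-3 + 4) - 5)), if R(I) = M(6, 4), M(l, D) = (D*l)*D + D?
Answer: -7857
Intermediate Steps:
M(l, D) = D + l*D² (M(l, D) = l*D² + D = D + l*D²)
R(I) = 100 (R(I) = 4*(1 + 4*6) = 4*(1 + 24) = 4*25 = 100)
-81*(p(-3, -8) + R((-3 + 4) - 5)) = -81*(-3 + 100) = -81*97 = -7857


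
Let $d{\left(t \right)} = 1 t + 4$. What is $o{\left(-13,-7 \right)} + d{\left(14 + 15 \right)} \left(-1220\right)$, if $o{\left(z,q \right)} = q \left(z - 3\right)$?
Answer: $-40148$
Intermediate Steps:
$o{\left(z,q \right)} = q \left(-3 + z\right)$
$d{\left(t \right)} = 4 + t$ ($d{\left(t \right)} = t + 4 = 4 + t$)
$o{\left(-13,-7 \right)} + d{\left(14 + 15 \right)} \left(-1220\right) = - 7 \left(-3 - 13\right) + \left(4 + \left(14 + 15\right)\right) \left(-1220\right) = \left(-7\right) \left(-16\right) + \left(4 + 29\right) \left(-1220\right) = 112 + 33 \left(-1220\right) = 112 - 40260 = -40148$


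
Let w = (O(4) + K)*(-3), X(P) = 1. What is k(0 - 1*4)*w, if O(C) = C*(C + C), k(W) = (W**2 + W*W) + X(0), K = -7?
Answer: -2475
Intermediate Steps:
k(W) = 1 + 2*W**2 (k(W) = (W**2 + W*W) + 1 = (W**2 + W**2) + 1 = 2*W**2 + 1 = 1 + 2*W**2)
O(C) = 2*C**2 (O(C) = C*(2*C) = 2*C**2)
w = -75 (w = (2*4**2 - 7)*(-3) = (2*16 - 7)*(-3) = (32 - 7)*(-3) = 25*(-3) = -75)
k(0 - 1*4)*w = (1 + 2*(0 - 1*4)**2)*(-75) = (1 + 2*(0 - 4)**2)*(-75) = (1 + 2*(-4)**2)*(-75) = (1 + 2*16)*(-75) = (1 + 32)*(-75) = 33*(-75) = -2475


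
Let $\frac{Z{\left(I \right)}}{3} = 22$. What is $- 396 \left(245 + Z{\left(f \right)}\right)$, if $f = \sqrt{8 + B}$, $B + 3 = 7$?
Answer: $-123156$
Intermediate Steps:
$B = 4$ ($B = -3 + 7 = 4$)
$f = 2 \sqrt{3}$ ($f = \sqrt{8 + 4} = \sqrt{12} = 2 \sqrt{3} \approx 3.4641$)
$Z{\left(I \right)} = 66$ ($Z{\left(I \right)} = 3 \cdot 22 = 66$)
$- 396 \left(245 + Z{\left(f \right)}\right) = - 396 \left(245 + 66\right) = \left(-396\right) 311 = -123156$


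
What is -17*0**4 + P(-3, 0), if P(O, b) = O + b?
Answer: -3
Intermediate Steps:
-17*0**4 + P(-3, 0) = -17*0**4 + (-3 + 0) = -17*0 - 3 = 0 - 3 = -3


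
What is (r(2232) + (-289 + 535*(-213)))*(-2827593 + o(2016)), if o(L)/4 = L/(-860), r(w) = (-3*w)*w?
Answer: 9155321082258876/215 ≈ 4.2583e+13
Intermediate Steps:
r(w) = -3*w²
o(L) = -L/215 (o(L) = 4*(L/(-860)) = 4*(L*(-1/860)) = 4*(-L/860) = -L/215)
(r(2232) + (-289 + 535*(-213)))*(-2827593 + o(2016)) = (-3*2232² + (-289 + 535*(-213)))*(-2827593 - 1/215*2016) = (-3*4981824 + (-289 - 113955))*(-2827593 - 2016/215) = (-14945472 - 114244)*(-607934511/215) = -15059716*(-607934511/215) = 9155321082258876/215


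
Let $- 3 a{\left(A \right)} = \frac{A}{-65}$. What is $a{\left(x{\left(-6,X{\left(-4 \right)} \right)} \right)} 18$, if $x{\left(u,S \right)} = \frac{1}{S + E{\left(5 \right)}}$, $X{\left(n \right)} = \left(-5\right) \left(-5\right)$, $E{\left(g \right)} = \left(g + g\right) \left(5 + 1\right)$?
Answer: $\frac{6}{5525} \approx 0.001086$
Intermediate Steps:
$E{\left(g \right)} = 12 g$ ($E{\left(g \right)} = 2 g 6 = 12 g$)
$X{\left(n \right)} = 25$
$x{\left(u,S \right)} = \frac{1}{60 + S}$ ($x{\left(u,S \right)} = \frac{1}{S + 12 \cdot 5} = \frac{1}{S + 60} = \frac{1}{60 + S}$)
$a{\left(A \right)} = \frac{A}{195}$ ($a{\left(A \right)} = - \frac{A \frac{1}{-65}}{3} = - \frac{A \left(- \frac{1}{65}\right)}{3} = - \frac{\left(- \frac{1}{65}\right) A}{3} = \frac{A}{195}$)
$a{\left(x{\left(-6,X{\left(-4 \right)} \right)} \right)} 18 = \frac{1}{195 \left(60 + 25\right)} 18 = \frac{1}{195 \cdot 85} \cdot 18 = \frac{1}{195} \cdot \frac{1}{85} \cdot 18 = \frac{1}{16575} \cdot 18 = \frac{6}{5525}$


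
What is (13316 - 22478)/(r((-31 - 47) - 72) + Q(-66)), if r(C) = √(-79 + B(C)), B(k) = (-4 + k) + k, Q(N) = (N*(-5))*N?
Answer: 199548360/474368783 + 9162*I*√383/474368783 ≈ 0.42066 + 0.00037798*I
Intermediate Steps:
Q(N) = -5*N² (Q(N) = (-5*N)*N = -5*N²)
B(k) = -4 + 2*k
r(C) = √(-83 + 2*C) (r(C) = √(-79 + (-4 + 2*C)) = √(-83 + 2*C))
(13316 - 22478)/(r((-31 - 47) - 72) + Q(-66)) = (13316 - 22478)/(√(-83 + 2*((-31 - 47) - 72)) - 5*(-66)²) = -9162/(√(-83 + 2*(-78 - 72)) - 5*4356) = -9162/(√(-83 + 2*(-150)) - 21780) = -9162/(√(-83 - 300) - 21780) = -9162/(√(-383) - 21780) = -9162/(I*√383 - 21780) = -9162/(-21780 + I*√383)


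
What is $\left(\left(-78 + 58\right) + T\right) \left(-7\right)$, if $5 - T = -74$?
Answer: $-413$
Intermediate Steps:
$T = 79$ ($T = 5 - -74 = 5 + 74 = 79$)
$\left(\left(-78 + 58\right) + T\right) \left(-7\right) = \left(\left(-78 + 58\right) + 79\right) \left(-7\right) = \left(-20 + 79\right) \left(-7\right) = 59 \left(-7\right) = -413$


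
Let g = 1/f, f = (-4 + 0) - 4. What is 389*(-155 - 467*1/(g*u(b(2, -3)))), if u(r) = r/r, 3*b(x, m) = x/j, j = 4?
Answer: 1393009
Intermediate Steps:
f = -8 (f = -4 - 4 = -8)
b(x, m) = x/12 (b(x, m) = (x/4)/3 = x/12)
u(r) = 1
g = -⅛ (g = 1/(-8) = -⅛ ≈ -0.12500)
389*(-155 - 467*1/(g*u(b(2, -3)))) = 389*(-155 - 467/((-⅛*1))) = 389*(-155 - 467/(-⅛)) = 389*(-155 - 467*(-8)) = 389*(-155 + 3736) = 389*3581 = 1393009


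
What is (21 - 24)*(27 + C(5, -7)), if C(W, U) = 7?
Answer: -102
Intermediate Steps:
(21 - 24)*(27 + C(5, -7)) = (21 - 24)*(27 + 7) = -3*34 = -102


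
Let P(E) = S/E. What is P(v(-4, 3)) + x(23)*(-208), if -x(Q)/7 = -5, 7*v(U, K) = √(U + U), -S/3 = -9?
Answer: -7280 - 189*I*√2/4 ≈ -7280.0 - 66.822*I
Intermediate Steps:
S = 27 (S = -3*(-9) = 27)
v(U, K) = √2*√U/7 (v(U, K) = √(U + U)/7 = √(2*U)/7 = (√2*√U)/7 = √2*√U/7)
x(Q) = 35 (x(Q) = -7*(-5) = 35)
P(E) = 27/E
P(v(-4, 3)) + x(23)*(-208) = 27/((√2*√(-4)/7)) + 35*(-208) = 27/((√2*(2*I)/7)) - 7280 = 27/((2*I*√2/7)) - 7280 = 27*(-7*I*√2/4) - 7280 = -189*I*√2/4 - 7280 = -7280 - 189*I*√2/4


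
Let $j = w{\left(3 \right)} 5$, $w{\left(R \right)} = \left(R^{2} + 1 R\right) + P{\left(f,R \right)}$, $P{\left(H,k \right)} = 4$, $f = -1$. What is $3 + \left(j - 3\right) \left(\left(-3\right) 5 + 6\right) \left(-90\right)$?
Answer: $62373$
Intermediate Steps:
$w{\left(R \right)} = 4 + R + R^{2}$ ($w{\left(R \right)} = \left(R^{2} + 1 R\right) + 4 = \left(R^{2} + R\right) + 4 = \left(R + R^{2}\right) + 4 = 4 + R + R^{2}$)
$j = 80$ ($j = \left(4 + 3 + 3^{2}\right) 5 = \left(4 + 3 + 9\right) 5 = 16 \cdot 5 = 80$)
$3 + \left(j - 3\right) \left(\left(-3\right) 5 + 6\right) \left(-90\right) = 3 + \left(80 - 3\right) \left(\left(-3\right) 5 + 6\right) \left(-90\right) = 3 + 77 \left(-15 + 6\right) \left(-90\right) = 3 + 77 \left(-9\right) \left(-90\right) = 3 - -62370 = 3 + 62370 = 62373$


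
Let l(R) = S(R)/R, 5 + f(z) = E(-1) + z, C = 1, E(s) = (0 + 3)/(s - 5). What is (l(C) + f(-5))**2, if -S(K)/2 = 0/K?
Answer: 441/4 ≈ 110.25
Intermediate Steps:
E(s) = 3/(-5 + s)
S(K) = 0 (S(K) = -0/K = -2*0 = 0)
f(z) = -11/2 + z (f(z) = -5 + (3/(-5 - 1) + z) = -5 + (3/(-6) + z) = -5 + (3*(-1/6) + z) = -5 + (-1/2 + z) = -11/2 + z)
l(R) = 0 (l(R) = 0/R = 0)
(l(C) + f(-5))**2 = (0 + (-11/2 - 5))**2 = (0 - 21/2)**2 = (-21/2)**2 = 441/4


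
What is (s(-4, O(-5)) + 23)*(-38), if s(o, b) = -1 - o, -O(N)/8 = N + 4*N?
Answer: -988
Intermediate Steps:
O(N) = -40*N (O(N) = -8*(N + 4*N) = -40*N)
(s(-4, O(-5)) + 23)*(-38) = ((-1 - 1*(-4)) + 23)*(-38) = ((-1 + 4) + 23)*(-38) = (3 + 23)*(-38) = 26*(-38) = -988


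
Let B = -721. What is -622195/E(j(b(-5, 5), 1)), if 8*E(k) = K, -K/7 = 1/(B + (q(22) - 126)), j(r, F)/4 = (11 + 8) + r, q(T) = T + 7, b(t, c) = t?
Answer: -581663440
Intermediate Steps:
q(T) = 7 + T
j(r, F) = 76 + 4*r (j(r, F) = 4*((11 + 8) + r) = 4*(19 + r) = 76 + 4*r)
K = 7/818 (K = -7/(-721 + ((7 + 22) - 126)) = -7/(-721 + (29 - 126)) = -7/(-721 - 97) = -7/(-818) = -7*(-1/818) = 7/818 ≈ 0.0085575)
E(k) = 7/6544 (E(k) = (⅛)*(7/818) = 7/6544)
-622195/E(j(b(-5, 5), 1)) = -622195/7/6544 = -622195*6544/7 = -581663440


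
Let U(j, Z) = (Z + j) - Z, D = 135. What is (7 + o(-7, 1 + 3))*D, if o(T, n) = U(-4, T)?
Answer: 405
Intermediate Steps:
U(j, Z) = j
o(T, n) = -4
(7 + o(-7, 1 + 3))*D = (7 - 4)*135 = 3*135 = 405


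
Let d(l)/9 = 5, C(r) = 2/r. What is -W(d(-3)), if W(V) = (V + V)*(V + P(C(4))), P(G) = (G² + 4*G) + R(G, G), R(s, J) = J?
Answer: -8595/2 ≈ -4297.5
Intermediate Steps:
d(l) = 45 (d(l) = 9*5 = 45)
P(G) = G² + 5*G (P(G) = (G² + 4*G) + G = G² + 5*G)
W(V) = 2*V*(11/4 + V) (W(V) = (V + V)*(V + (2/4)*(5 + 2/4)) = (2*V)*(V + (2*(¼))*(5 + 2*(¼))) = (2*V)*(V + (5 + ½)/2) = (2*V)*(V + (½)*(11/2)) = (2*V)*(V + 11/4) = (2*V)*(11/4 + V) = 2*V*(11/4 + V))
-W(d(-3)) = -45*(11 + 4*45)/2 = -45*(11 + 180)/2 = -45*191/2 = -1*8595/2 = -8595/2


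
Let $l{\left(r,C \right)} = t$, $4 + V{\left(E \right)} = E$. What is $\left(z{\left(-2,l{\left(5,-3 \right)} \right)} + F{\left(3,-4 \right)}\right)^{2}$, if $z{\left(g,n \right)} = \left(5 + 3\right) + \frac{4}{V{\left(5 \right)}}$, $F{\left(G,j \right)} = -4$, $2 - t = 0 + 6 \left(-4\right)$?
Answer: $64$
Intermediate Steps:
$t = 26$ ($t = 2 - \left(0 + 6 \left(-4\right)\right) = 2 - \left(0 - 24\right) = 2 - -24 = 2 + 24 = 26$)
$V{\left(E \right)} = -4 + E$
$l{\left(r,C \right)} = 26$
$z{\left(g,n \right)} = 12$ ($z{\left(g,n \right)} = \left(5 + 3\right) + \frac{4}{-4 + 5} = 8 + \frac{4}{1} = 8 + 4 \cdot 1 = 8 + 4 = 12$)
$\left(z{\left(-2,l{\left(5,-3 \right)} \right)} + F{\left(3,-4 \right)}\right)^{2} = \left(12 - 4\right)^{2} = 8^{2} = 64$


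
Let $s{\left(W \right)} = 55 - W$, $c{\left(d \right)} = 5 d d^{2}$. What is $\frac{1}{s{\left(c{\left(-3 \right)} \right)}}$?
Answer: $\frac{1}{190} \approx 0.0052632$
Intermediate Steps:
$c{\left(d \right)} = 5 d^{3}$
$\frac{1}{s{\left(c{\left(-3 \right)} \right)}} = \frac{1}{55 - 5 \left(-3\right)^{3}} = \frac{1}{55 - 5 \left(-27\right)} = \frac{1}{55 - -135} = \frac{1}{55 + 135} = \frac{1}{190}$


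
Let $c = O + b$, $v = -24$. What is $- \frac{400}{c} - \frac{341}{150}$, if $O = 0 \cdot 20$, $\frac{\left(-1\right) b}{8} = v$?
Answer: $- \frac{1307}{300} \approx -4.3567$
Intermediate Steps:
$b = 192$ ($b = \left(-8\right) \left(-24\right) = 192$)
$O = 0$
$c = 192$ ($c = 0 + 192 = 192$)
$- \frac{400}{c} - \frac{341}{150} = - \frac{400}{192} - \frac{341}{150} = \left(-400\right) \frac{1}{192} - \frac{341}{150} = - \frac{25}{12} - \frac{341}{150} = - \frac{1307}{300}$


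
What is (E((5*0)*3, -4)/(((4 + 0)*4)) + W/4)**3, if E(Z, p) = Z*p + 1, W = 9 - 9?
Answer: 1/4096 ≈ 0.00024414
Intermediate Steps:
W = 0
E(Z, p) = 1 + Z*p
(E((5*0)*3, -4)/(((4 + 0)*4)) + W/4)**3 = ((1 + ((5*0)*3)*(-4))/(((4 + 0)*4)) + 0/4)**3 = ((1 + (0*3)*(-4))/((4*4)) + 0*(1/4))**3 = ((1 + 0*(-4))/16 + 0)**3 = ((1 + 0)*(1/16) + 0)**3 = (1*(1/16) + 0)**3 = (1/16 + 0)**3 = (1/16)**3 = 1/4096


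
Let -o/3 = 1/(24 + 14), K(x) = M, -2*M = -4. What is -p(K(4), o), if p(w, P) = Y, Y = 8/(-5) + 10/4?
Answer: -9/10 ≈ -0.90000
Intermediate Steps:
M = 2 (M = -½*(-4) = 2)
K(x) = 2
o = -3/38 (o = -3/(24 + 14) = -3/38 ≈ -0.078947)
Y = 9/10 (Y = 8*(-⅕) + 10*(¼) = -8/5 + 5/2 = 9/10 ≈ 0.90000)
p(w, P) = 9/10
-p(K(4), o) = -1*9/10 = -9/10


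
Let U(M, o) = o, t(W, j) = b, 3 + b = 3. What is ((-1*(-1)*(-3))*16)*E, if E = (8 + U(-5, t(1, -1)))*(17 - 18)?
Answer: 384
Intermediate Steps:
b = 0 (b = -3 + 3 = 0)
t(W, j) = 0
E = -8 (E = (8 + 0)*(17 - 18) = 8*(-1) = -8)
((-1*(-1)*(-3))*16)*E = ((-1*(-1)*(-3))*16)*(-8) = ((1*(-3))*16)*(-8) = -3*16*(-8) = -48*(-8) = 384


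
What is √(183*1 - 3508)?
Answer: 5*I*√133 ≈ 57.663*I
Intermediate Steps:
√(183*1 - 3508) = √(183 - 3508) = √(-3325) = 5*I*√133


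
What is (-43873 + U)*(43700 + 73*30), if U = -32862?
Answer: -3521369150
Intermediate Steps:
(-43873 + U)*(43700 + 73*30) = (-43873 - 32862)*(43700 + 73*30) = -76735*(43700 + 2190) = -76735*45890 = -3521369150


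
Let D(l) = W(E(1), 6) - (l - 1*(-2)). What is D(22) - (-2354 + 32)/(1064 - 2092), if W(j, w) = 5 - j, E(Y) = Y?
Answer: -11441/514 ≈ -22.259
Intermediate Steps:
D(l) = 2 - l (D(l) = (5 - 1*1) - (l - 1*(-2)) = (5 - 1) - (l + 2) = 4 - (2 + l) = 4 + (-2 - l) = 2 - l)
D(22) - (-2354 + 32)/(1064 - 2092) = (2 - 1*22) - (-2354 + 32)/(1064 - 2092) = (2 - 22) - (-2322)/(-1028) = -20 - (-2322)*(-1)/1028 = -20 - 1*1161/514 = -20 - 1161/514 = -11441/514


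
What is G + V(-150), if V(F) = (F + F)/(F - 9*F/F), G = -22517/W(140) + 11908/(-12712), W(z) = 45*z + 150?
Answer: -690126457/271599825 ≈ -2.5410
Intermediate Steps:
W(z) = 150 + 45*z
G = -22690169/5124525 (G = -22517/(150 + 45*140) + 11908/(-12712) = -22517/(150 + 6300) + 11908*(-1/12712) = -22517/6450 - 2977/3178 = -22690169/5124525 ≈ -4.4278)
V(F) = 2*F/(-9 + F) (V(F) = (2*F)/(F - 9*1) = (2*F)/(F - 9) = (2*F)/(-9 + F) = 2*F/(-9 + F))
G + V(-150) = -22690169/5124525 + 2*(-150)/(-9 - 150) = -22690169/5124525 + 2*(-150)/(-159) = -22690169/5124525 + 2*(-150)*(-1/159) = -22690169/5124525 + 100/53 = -690126457/271599825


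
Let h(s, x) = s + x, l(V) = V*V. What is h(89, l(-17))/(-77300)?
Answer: -189/38650 ≈ -0.0048900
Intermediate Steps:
l(V) = V²
h(89, l(-17))/(-77300) = (89 + (-17)²)/(-77300) = (89 + 289)*(-1/77300) = 378*(-1/77300) = -189/38650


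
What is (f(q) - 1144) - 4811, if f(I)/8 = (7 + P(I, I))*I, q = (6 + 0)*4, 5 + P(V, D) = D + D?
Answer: 3645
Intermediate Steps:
P(V, D) = -5 + 2*D (P(V, D) = -5 + (D + D) = -5 + 2*D)
q = 24 (q = 6*4 = 24)
f(I) = 8*I*(2 + 2*I) (f(I) = 8*((7 + (-5 + 2*I))*I) = 8*((2 + 2*I)*I) = 8*(I*(2 + 2*I)) = 8*I*(2 + 2*I))
(f(q) - 1144) - 4811 = (16*24*(1 + 24) - 1144) - 4811 = (16*24*25 - 1144) - 4811 = (9600 - 1144) - 4811 = 8456 - 4811 = 3645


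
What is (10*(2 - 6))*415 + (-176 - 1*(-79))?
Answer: -16697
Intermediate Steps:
(10*(2 - 6))*415 + (-176 - 1*(-79)) = (10*(-4))*415 + (-176 + 79) = -40*415 - 97 = -16600 - 97 = -16697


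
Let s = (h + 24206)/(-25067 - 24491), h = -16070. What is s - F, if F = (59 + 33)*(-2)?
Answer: 4555268/24779 ≈ 183.84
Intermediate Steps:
s = -4068/24779 (s = (-16070 + 24206)/(-25067 - 24491) = 8136/(-49558) = 8136*(-1/49558) = -4068/24779 ≈ -0.16417)
F = -184 (F = 92*(-2) = -184)
s - F = -4068/24779 - 1*(-184) = -4068/24779 + 184 = 4555268/24779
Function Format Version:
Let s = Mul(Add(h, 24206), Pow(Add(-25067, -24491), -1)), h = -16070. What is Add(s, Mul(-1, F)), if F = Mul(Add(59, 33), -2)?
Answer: Rational(4555268, 24779) ≈ 183.84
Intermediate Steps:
s = Rational(-4068, 24779) (s = Mul(Add(-16070, 24206), Pow(Add(-25067, -24491), -1)) = Mul(8136, Pow(-49558, -1)) = Mul(8136, Rational(-1, 49558)) = Rational(-4068, 24779) ≈ -0.16417)
F = -184 (F = Mul(92, -2) = -184)
Add(s, Mul(-1, F)) = Add(Rational(-4068, 24779), Mul(-1, -184)) = Add(Rational(-4068, 24779), 184) = Rational(4555268, 24779)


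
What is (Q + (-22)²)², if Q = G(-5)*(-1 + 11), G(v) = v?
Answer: 188356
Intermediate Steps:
Q = -50 (Q = -5*(-1 + 11) = -5*10 = -50)
(Q + (-22)²)² = (-50 + (-22)²)² = (-50 + 484)² = 434² = 188356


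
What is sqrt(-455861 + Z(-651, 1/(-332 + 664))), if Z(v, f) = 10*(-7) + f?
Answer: I*sqrt(12563634553)/166 ≈ 675.23*I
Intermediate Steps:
Z(v, f) = -70 + f
sqrt(-455861 + Z(-651, 1/(-332 + 664))) = sqrt(-455861 + (-70 + 1/(-332 + 664))) = sqrt(-455861 + (-70 + 1/332)) = sqrt(-455861 - 23239/332) = sqrt(-151369091/332) = I*sqrt(12563634553)/166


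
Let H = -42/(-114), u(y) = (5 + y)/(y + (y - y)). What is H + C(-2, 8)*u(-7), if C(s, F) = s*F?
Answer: -559/133 ≈ -4.2030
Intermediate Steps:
C(s, F) = F*s
u(y) = (5 + y)/y (u(y) = (5 + y)/(y + 0) = (5 + y)/y)
H = 7/19 (H = -42*(-1/114) = 7/19 ≈ 0.36842)
H + C(-2, 8)*u(-7) = 7/19 + (8*(-2))*((5 - 7)/(-7)) = 7/19 - (-16)*(-2)/7 = 7/19 - 16*2/7 = 7/19 - 32/7 = -559/133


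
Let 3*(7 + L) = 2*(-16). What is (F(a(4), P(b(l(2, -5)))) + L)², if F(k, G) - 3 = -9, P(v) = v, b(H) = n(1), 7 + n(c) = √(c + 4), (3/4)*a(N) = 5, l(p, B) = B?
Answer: 5041/9 ≈ 560.11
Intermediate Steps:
a(N) = 20/3 (a(N) = (4/3)*5 = 20/3)
n(c) = -7 + √(4 + c) (n(c) = -7 + √(c + 4) = -7 + √(4 + c))
b(H) = -7 + √5 (b(H) = -7 + √(4 + 1) = -7 + √5)
F(k, G) = -6 (F(k, G) = 3 - 9 = -6)
L = -53/3 (L = -7 + (2*(-16))/3 = -7 + (⅓)*(-32) = -7 - 32/3 = -53/3 ≈ -17.667)
(F(a(4), P(b(l(2, -5)))) + L)² = (-6 - 53/3)² = (-71/3)² = 5041/9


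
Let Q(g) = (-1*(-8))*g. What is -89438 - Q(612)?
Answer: -94334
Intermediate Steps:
Q(g) = 8*g
-89438 - Q(612) = -89438 - 8*612 = -89438 - 1*4896 = -89438 - 4896 = -94334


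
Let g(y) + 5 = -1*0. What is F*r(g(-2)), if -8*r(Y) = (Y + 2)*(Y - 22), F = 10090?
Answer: -408645/4 ≈ -1.0216e+5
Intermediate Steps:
g(y) = -5 (g(y) = -5 - 1*0 = -5 + 0 = -5)
r(Y) = -(-22 + Y)*(2 + Y)/8 (r(Y) = -(Y + 2)*(Y - 22)/8 = -(2 + Y)*(-22 + Y)/8 = -(-22 + Y)*(2 + Y)/8)
F*r(g(-2)) = 10090*(11/2 - ⅛*(-5)² + (5/2)*(-5)) = 10090*(11/2 - ⅛*25 - 25/2) = 10090*(11/2 - 25/8 - 25/2) = 10090*(-81/8) = -408645/4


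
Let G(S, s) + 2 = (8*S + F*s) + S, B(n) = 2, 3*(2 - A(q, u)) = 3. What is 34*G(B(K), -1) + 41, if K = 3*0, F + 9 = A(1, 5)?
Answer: 857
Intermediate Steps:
A(q, u) = 1 (A(q, u) = 2 - 1/3*3 = 2 - 1 = 1)
F = -8 (F = -9 + 1 = -8)
K = 0
G(S, s) = -2 - 8*s + 9*S (G(S, s) = -2 + ((8*S - 8*s) + S) = -2 + ((-8*s + 8*S) + S) = -2 + (-8*s + 9*S) = -2 - 8*s + 9*S)
34*G(B(K), -1) + 41 = 34*(-2 - 8*(-1) + 9*2) + 41 = 34*(-2 + 8 + 18) + 41 = 34*24 + 41 = 816 + 41 = 857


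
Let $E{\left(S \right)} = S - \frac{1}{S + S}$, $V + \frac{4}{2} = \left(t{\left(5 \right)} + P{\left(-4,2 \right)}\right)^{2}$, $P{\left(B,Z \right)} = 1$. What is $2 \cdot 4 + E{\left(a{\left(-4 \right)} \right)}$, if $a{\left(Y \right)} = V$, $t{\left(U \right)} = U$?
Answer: $\frac{2855}{68} \approx 41.985$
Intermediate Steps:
$V = 34$ ($V = -2 + \left(5 + 1\right)^{2} = -2 + 6^{2} = -2 + 36 = 34$)
$a{\left(Y \right)} = 34$
$E{\left(S \right)} = S - \frac{1}{2 S}$
$2 \cdot 4 + E{\left(a{\left(-4 \right)} \right)} = 2 \cdot 4 + \left(34 - \frac{1}{2 \cdot 34}\right) = 8 + \left(34 - \frac{1}{68}\right) = 8 + \frac{2311}{68} = \frac{2855}{68}$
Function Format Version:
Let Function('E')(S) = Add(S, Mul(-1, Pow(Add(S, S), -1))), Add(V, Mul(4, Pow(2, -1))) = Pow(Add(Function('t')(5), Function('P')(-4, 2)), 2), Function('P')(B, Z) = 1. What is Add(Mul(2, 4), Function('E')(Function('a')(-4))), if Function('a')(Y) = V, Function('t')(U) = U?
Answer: Rational(2855, 68) ≈ 41.985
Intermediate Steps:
V = 34 (V = Add(-2, Pow(Add(5, 1), 2)) = Add(-2, Pow(6, 2)) = Add(-2, 36) = 34)
Function('a')(Y) = 34
Function('E')(S) = Add(S, Mul(Rational(-1, 2), Pow(S, -1))) (Function('E')(S) = Add(S, Mul(-1, Pow(Mul(2, S), -1))) = Add(S, Mul(-1, Mul(Rational(1, 2), Pow(S, -1)))) = Add(S, Mul(Rational(-1, 2), Pow(S, -1))))
Add(Mul(2, 4), Function('E')(Function('a')(-4))) = Add(Mul(2, 4), Add(34, Mul(Rational(-1, 2), Pow(34, -1)))) = Add(8, Add(34, Mul(Rational(-1, 2), Rational(1, 34)))) = Add(8, Add(34, Rational(-1, 68))) = Add(8, Rational(2311, 68)) = Rational(2855, 68)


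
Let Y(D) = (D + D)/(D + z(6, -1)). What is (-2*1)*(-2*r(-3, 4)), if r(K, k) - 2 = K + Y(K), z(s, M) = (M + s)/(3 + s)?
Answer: 64/11 ≈ 5.8182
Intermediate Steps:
z(s, M) = (M + s)/(3 + s)
Y(D) = 2*D/(5/9 + D) (Y(D) = (D + D)/(D + (-1 + 6)/(3 + 6)) = (2*D)/(D + 5/9) = (2*D)/(5/9 + D) = 2*D/(5/9 + D))
r(K, k) = 2 + K + 18*K/(5 + 9*K) (r(K, k) = 2 + (K + 18*K/(5 + 9*K)) = 2 + K + 18*K/(5 + 9*K))
(-2*1)*(-2*r(-3, 4)) = (-2*1)*(-2*(10 + 9*(-3)² + 41*(-3))/(5 + 9*(-3))) = -(-4)*(10 + 9*9 - 123)/(5 - 27) = -(-4)*(10 + 81 - 123)/(-22) = -(-4)*(-1/22*(-32)) = -(-4)*16/11 = -2*(-32/11) = 64/11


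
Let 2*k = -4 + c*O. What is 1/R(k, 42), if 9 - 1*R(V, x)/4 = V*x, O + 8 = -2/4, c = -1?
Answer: -1/342 ≈ -0.0029240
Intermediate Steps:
O = -17/2 (O = -8 - 2/4 = -8 - 2*¼ = -8 - ½ = -17/2 ≈ -8.5000)
k = 9/4 (k = (-4 - 1*(-17/2))/2 = (-4 + 17/2)/2 = (½)*(9/2) = 9/4 ≈ 2.2500)
R(V, x) = 36 - 4*V*x
1/R(k, 42) = 1/(36 - 4*9/4*42) = 1/(36 - 378) = 1/(-342) = -1/342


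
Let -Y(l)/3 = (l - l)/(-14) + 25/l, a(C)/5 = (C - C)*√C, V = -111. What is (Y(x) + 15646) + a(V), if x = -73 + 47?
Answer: 406871/26 ≈ 15649.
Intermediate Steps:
x = -26
a(C) = 0 (a(C) = 5*((C - C)*√C) = 5*(0*√C) = 5*0 = 0)
Y(l) = -75/l (Y(l) = -3*((l - l)/(-14) + 25/l) = -3*(0*(-1/14) + 25/l) = -3*(0 + 25/l) = -75/l)
(Y(x) + 15646) + a(V) = (-75/(-26) + 15646) + 0 = (-75*(-1/26) + 15646) + 0 = (75/26 + 15646) + 0 = 406871/26 + 0 = 406871/26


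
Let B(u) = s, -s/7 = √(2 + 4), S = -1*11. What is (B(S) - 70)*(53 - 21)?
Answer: -2240 - 224*√6 ≈ -2788.7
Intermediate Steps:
S = -11
s = -7*√6 (s = -7*√(2 + 4) = -7*√6 ≈ -17.146)
B(u) = -7*√6
(B(S) - 70)*(53 - 21) = (-7*√6 - 70)*(53 - 21) = (-70 - 7*√6)*32 = -2240 - 224*√6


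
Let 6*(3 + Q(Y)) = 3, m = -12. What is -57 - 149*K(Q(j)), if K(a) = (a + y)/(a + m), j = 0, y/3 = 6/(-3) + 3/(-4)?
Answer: -9713/58 ≈ -167.47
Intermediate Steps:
y = -33/4 (y = 3*(6/(-3) + 3/(-4)) = 3*(6*(-⅓) + 3*(-¼)) = 3*(-2 - ¾) = 3*(-11/4) = -33/4 ≈ -8.2500)
Q(Y) = -5/2 (Q(Y) = -3 + (⅙)*3 = -3 + ½ = -5/2)
K(a) = (-33/4 + a)/(-12 + a) (K(a) = (a - 33/4)/(a - 12) = (-33/4 + a)/(-12 + a))
-57 - 149*K(Q(j)) = -57 - 149*(-33/4 - 5/2)/(-12 - 5/2) = -57 - 149*(-43)/((-29/2)*4) = -57 - (-298)*(-43)/(29*4) = -57 - 149*43/58 = -57 - 6407/58 = -9713/58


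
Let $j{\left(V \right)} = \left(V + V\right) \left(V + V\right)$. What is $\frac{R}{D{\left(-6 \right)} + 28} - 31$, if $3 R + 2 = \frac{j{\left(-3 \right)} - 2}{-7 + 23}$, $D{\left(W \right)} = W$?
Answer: $- \frac{16367}{528} \approx -30.998$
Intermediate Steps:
$j{\left(V \right)} = 4 V^{2}$ ($j{\left(V \right)} = 2 V 2 V = 4 V^{2}$)
$R = \frac{1}{24}$ ($R = - \frac{2}{3} + \frac{\left(4 \left(-3\right)^{2} - 2\right) \frac{1}{-7 + 23}}{3} = - \frac{2}{3} + \frac{\left(4 \cdot 9 - 2\right) \frac{1}{16}}{3} = - \frac{2}{3} + \frac{\left(36 - 2\right) \frac{1}{16}}{3} = - \frac{2}{3} + \frac{34 \cdot \frac{1}{16}}{3} = - \frac{2}{3} + \frac{1}{3} \cdot \frac{17}{8} = - \frac{2}{3} + \frac{17}{24} = \frac{1}{24} \approx 0.041667$)
$\frac{R}{D{\left(-6 \right)} + 28} - 31 = \frac{1}{24 \left(-6 + 28\right)} - 31 = \frac{1}{24 \cdot 22} - 31 = \frac{1}{24} \cdot \frac{1}{22} - 31 = \frac{1}{528} - 31 = - \frac{16367}{528}$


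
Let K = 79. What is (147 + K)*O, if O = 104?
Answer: 23504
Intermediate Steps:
(147 + K)*O = (147 + 79)*104 = 226*104 = 23504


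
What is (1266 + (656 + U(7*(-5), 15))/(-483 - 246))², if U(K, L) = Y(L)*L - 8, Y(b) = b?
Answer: 10495797601/6561 ≈ 1.5997e+6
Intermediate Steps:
U(K, L) = -8 + L² (U(K, L) = L*L - 8 = L² - 8 = -8 + L²)
(1266 + (656 + U(7*(-5), 15))/(-483 - 246))² = (1266 + (656 + (-8 + 15²))/(-483 - 246))² = (1266 + (656 + (-8 + 225))/(-729))² = (1266 + (656 + 217)*(-1/729))² = (1266 + 873*(-1/729))² = (1266 - 97/81)² = (102449/81)² = 10495797601/6561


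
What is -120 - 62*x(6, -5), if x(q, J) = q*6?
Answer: -2352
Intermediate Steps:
x(q, J) = 6*q
-120 - 62*x(6, -5) = -120 - 372*6 = -120 - 62*36 = -120 - 2232 = -2352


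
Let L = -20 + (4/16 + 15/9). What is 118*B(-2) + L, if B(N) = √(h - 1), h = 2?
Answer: 1199/12 ≈ 99.917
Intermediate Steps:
B(N) = 1 (B(N) = √(2 - 1) = √1 = 1)
L = -217/12 (L = -20 + (4*(1/16) + 15*(⅑)) = -20 + (¼ + 5/3) = -20 + 23/12 = -217/12 ≈ -18.083)
118*B(-2) + L = 118*1 - 217/12 = 118 - 217/12 = 1199/12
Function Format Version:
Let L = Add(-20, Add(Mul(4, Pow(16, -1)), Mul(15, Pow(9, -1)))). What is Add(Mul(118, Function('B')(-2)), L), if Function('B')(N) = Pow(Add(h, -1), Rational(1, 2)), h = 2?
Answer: Rational(1199, 12) ≈ 99.917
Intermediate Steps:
Function('B')(N) = 1 (Function('B')(N) = Pow(Add(2, -1), Rational(1, 2)) = Pow(1, Rational(1, 2)) = 1)
L = Rational(-217, 12) (L = Add(-20, Add(Mul(4, Rational(1, 16)), Mul(15, Rational(1, 9)))) = Add(-20, Add(Rational(1, 4), Rational(5, 3))) = Add(-20, Rational(23, 12)) = Rational(-217, 12) ≈ -18.083)
Add(Mul(118, Function('B')(-2)), L) = Add(Mul(118, 1), Rational(-217, 12)) = Add(118, Rational(-217, 12)) = Rational(1199, 12)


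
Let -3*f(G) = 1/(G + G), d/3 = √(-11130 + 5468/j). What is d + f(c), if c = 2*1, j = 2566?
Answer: -1/12 + 24*I*√286210357/1283 ≈ -0.083333 + 316.47*I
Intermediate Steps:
c = 2
d = 24*I*√286210357/1283 (d = 3*√(-11130 + 5468/2566) = 3*√(-11130 + 5468*(1/2566)) = 3*√(-11130 + 2734/1283) = 3*√(-14277056/1283) = 3*(8*I*√286210357/1283) = 24*I*√286210357/1283 ≈ 316.47*I)
f(G) = -1/(6*G) (f(G) = -1/(3*(G + G)) = -1/(2*G)/3 = -1/(6*G))
d + f(c) = 24*I*√286210357/1283 - ⅙/2 = 24*I*√286210357/1283 - ⅙*½ = 24*I*√286210357/1283 - 1/12 = -1/12 + 24*I*√286210357/1283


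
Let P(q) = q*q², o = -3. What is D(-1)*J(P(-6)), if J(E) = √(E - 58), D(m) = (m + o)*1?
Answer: -4*I*√274 ≈ -66.212*I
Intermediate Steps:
D(m) = -3 + m (D(m) = (m - 3)*1 = (-3 + m)*1 = -3 + m)
P(q) = q³
J(E) = √(-58 + E)
D(-1)*J(P(-6)) = (-3 - 1)*√(-58 + (-6)³) = -4*√(-58 - 216) = -4*I*√274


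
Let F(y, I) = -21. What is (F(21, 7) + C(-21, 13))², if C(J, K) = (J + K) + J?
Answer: 2500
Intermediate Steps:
C(J, K) = K + 2*J
(F(21, 7) + C(-21, 13))² = (-21 + (13 + 2*(-21)))² = (-21 + (13 - 42))² = (-21 - 29)² = (-50)² = 2500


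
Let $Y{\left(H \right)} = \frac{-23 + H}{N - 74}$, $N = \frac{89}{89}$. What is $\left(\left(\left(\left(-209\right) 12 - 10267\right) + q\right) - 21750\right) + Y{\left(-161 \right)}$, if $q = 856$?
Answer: $- \frac{2457653}{73} \approx -33667.0$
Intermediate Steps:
$N = 1$ ($N = 89 \cdot \frac{1}{89} = 1$)
$Y{\left(H \right)} = \frac{23}{73} - \frac{H}{73}$ ($Y{\left(H \right)} = \frac{-23 + H}{1 - 74} = \frac{-23 + H}{-73} = \left(-23 + H\right) \left(- \frac{1}{73}\right) = \frac{23}{73} - \frac{H}{73}$)
$\left(\left(\left(\left(-209\right) 12 - 10267\right) + q\right) - 21750\right) + Y{\left(-161 \right)} = \left(\left(\left(\left(-209\right) 12 - 10267\right) + 856\right) - 21750\right) + \left(\frac{23}{73} - - \frac{161}{73}\right) = \left(\left(\left(-2508 - 10267\right) + 856\right) - 21750\right) + \left(\frac{23}{73} + \frac{161}{73}\right) = \left(\left(-12775 + 856\right) - 21750\right) + \frac{184}{73} = \left(-11919 - 21750\right) + \frac{184}{73} = -33669 + \frac{184}{73} = - \frac{2457653}{73}$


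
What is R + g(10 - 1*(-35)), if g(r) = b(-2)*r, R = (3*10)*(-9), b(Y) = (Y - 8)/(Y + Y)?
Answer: -315/2 ≈ -157.50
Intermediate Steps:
b(Y) = (-8 + Y)/(2*Y) (b(Y) = (-8 + Y)/((2*Y)) = (-8 + Y)*(1/(2*Y)) = (-8 + Y)/(2*Y))
R = -270 (R = 30*(-9) = -270)
g(r) = 5*r/2 (g(r) = ((1/2)*(-8 - 2)/(-2))*r = ((1/2)*(-1/2)*(-10))*r = 5*r/2)
R + g(10 - 1*(-35)) = -270 + 5*(10 - 1*(-35))/2 = -270 + 5*(10 + 35)/2 = -270 + (5/2)*45 = -270 + 225/2 = -315/2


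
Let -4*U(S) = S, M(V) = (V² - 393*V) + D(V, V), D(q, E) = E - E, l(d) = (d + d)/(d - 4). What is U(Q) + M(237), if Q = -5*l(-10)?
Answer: -517583/14 ≈ -36970.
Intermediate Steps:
l(d) = 2*d/(-4 + d) (l(d) = (2*d)/(-4 + d) = 2*d/(-4 + d))
D(q, E) = 0
Q = -50/7 (Q = -10*(-10)/(-4 - 10) = -10*(-10)/(-14) = -10*(-10)*(-1)/14 = -5*10/7 = -50/7 ≈ -7.1429)
M(V) = V² - 393*V (M(V) = (V² - 393*V) + 0 = V² - 393*V)
U(S) = -S/4
U(Q) + M(237) = -¼*(-50/7) + 237*(-393 + 237) = 25/14 + 237*(-156) = 25/14 - 36972 = -517583/14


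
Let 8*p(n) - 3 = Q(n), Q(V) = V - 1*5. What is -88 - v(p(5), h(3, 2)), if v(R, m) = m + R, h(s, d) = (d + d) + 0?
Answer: -739/8 ≈ -92.375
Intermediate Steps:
h(s, d) = 2*d (h(s, d) = 2*d + 0 = 2*d)
Q(V) = -5 + V (Q(V) = V - 5 = -5 + V)
p(n) = -¼ + n/8 (p(n) = 3/8 + (-5 + n)/8 = 3/8 + (-5/8 + n/8) = -¼ + n/8)
v(R, m) = R + m
-88 - v(p(5), h(3, 2)) = -88 - ((-¼ + (⅛)*5) + 2*2) = -88 - ((-¼ + 5/8) + 4) = -88 - (3/8 + 4) = -88 - 1*35/8 = -88 - 35/8 = -739/8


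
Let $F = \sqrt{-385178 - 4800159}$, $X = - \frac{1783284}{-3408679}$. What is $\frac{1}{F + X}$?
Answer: $\frac{6078642721836}{60248913556620348473} - \frac{11619092525041 i \sqrt{5185337}}{60248913556620348473} \approx 1.0089 \cdot 10^{-7} - 0.00043915 i$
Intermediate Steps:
$X = \frac{1783284}{3408679}$ ($X = \left(-1783284\right) \left(- \frac{1}{3408679}\right) = \frac{1783284}{3408679} \approx 0.52316$)
$F = i \sqrt{5185337}$ ($F = \sqrt{-5185337} = i \sqrt{5185337} \approx 2277.1 i$)
$\frac{1}{F + X} = \frac{1}{i \sqrt{5185337} + \frac{1783284}{3408679}} = \frac{1}{\frac{1783284}{3408679} + i \sqrt{5185337}}$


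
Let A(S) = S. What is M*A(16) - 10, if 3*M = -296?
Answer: -4766/3 ≈ -1588.7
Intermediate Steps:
M = -296/3 (M = (⅓)*(-296) = -296/3 ≈ -98.667)
M*A(16) - 10 = -296/3*16 - 10 = -4736/3 - 10 = -4766/3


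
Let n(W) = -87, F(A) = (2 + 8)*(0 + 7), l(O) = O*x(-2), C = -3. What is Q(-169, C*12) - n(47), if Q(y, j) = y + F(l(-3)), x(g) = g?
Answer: -12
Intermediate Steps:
l(O) = -2*O (l(O) = O*(-2) = -2*O)
F(A) = 70 (F(A) = 10*7 = 70)
Q(y, j) = 70 + y (Q(y, j) = y + 70 = 70 + y)
Q(-169, C*12) - n(47) = (70 - 169) - 1*(-87) = -99 + 87 = -12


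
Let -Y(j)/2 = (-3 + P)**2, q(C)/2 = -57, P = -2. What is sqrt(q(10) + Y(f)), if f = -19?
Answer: 2*I*sqrt(41) ≈ 12.806*I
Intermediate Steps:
q(C) = -114 (q(C) = 2*(-57) = -114)
Y(j) = -50 (Y(j) = -2*(-3 - 2)**2 = -2*(-5)**2 = -2*25 = -50)
sqrt(q(10) + Y(f)) = sqrt(-114 - 50) = sqrt(-164) = 2*I*sqrt(41)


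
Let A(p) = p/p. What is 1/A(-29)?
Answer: 1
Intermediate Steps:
A(p) = 1
1/A(-29) = 1/1 = 1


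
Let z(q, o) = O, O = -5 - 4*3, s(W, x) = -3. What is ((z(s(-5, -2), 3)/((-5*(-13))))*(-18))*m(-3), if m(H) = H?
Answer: -918/65 ≈ -14.123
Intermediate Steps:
O = -17 (O = -5 - 12 = -17)
z(q, o) = -17
((z(s(-5, -2), 3)/((-5*(-13))))*(-18))*m(-3) = (-17/((-5*(-13)))*(-18))*(-3) = (-17/65*(-18))*(-3) = (-17*1/65*(-18))*(-3) = -17/65*(-18)*(-3) = (306/65)*(-3) = -918/65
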